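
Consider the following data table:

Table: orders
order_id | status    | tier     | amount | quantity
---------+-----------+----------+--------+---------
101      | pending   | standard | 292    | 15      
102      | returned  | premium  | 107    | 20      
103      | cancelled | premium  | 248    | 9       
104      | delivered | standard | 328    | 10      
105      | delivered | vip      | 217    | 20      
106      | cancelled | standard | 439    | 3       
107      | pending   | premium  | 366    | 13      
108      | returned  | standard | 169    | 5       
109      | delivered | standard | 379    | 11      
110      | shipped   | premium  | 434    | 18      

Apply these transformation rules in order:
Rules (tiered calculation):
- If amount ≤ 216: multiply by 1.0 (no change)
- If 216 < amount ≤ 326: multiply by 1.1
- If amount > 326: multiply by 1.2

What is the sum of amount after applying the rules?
3443.9

Step 1: Tier 1 (amount ≤ 216): 2 records, sum = 276 × 1.0 = 276.0
Step 2: Tier 2 (216 < amount ≤ 326): 3 records, sum = 757 × 1.1 = 832.7
Step 3: Tier 3 (amount > 326): 5 records, sum = 1946 × 1.2 = 2335.2
Step 4: Final sum = 276.0 + 832.7 + 2335.2 = 3443.9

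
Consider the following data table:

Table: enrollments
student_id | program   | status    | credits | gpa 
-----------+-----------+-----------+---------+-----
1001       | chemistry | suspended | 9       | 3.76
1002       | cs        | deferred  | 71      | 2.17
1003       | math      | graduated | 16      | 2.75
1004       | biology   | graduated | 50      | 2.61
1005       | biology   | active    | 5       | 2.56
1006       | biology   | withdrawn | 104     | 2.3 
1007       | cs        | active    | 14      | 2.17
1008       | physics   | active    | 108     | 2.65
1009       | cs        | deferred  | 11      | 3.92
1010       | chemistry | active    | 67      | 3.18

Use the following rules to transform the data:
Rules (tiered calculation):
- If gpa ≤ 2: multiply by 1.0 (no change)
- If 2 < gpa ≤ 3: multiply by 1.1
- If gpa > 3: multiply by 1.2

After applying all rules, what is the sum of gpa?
31.96

Step 1: Tier 1 (gpa ≤ 2): 0 records, sum = 0 × 1.0 = 0.0
Step 2: Tier 2 (2 < gpa ≤ 3): 7 records, sum = 17.21 × 1.1 = 18.93
Step 3: Tier 3 (gpa > 3): 3 records, sum = 10.86 × 1.2 = 13.03
Step 4: Final sum = 0.0 + 18.93 + 13.03 = 31.96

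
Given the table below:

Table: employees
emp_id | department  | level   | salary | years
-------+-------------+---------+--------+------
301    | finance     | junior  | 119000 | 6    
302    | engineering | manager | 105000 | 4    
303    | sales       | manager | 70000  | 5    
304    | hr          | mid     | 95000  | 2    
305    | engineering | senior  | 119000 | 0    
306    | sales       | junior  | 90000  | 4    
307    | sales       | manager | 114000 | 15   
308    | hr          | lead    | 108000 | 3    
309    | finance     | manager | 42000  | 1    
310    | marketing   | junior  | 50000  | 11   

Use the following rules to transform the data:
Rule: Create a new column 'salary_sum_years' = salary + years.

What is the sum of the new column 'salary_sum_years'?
912051

Step 1: For each record, compute salary + years
Example calculations:
  119000 + 6 = 119006
  105000 + 4 = 105004
  70000 + 5 = 70005
  ...
Step 2: Sum all derived values
Step 3: Total = 912051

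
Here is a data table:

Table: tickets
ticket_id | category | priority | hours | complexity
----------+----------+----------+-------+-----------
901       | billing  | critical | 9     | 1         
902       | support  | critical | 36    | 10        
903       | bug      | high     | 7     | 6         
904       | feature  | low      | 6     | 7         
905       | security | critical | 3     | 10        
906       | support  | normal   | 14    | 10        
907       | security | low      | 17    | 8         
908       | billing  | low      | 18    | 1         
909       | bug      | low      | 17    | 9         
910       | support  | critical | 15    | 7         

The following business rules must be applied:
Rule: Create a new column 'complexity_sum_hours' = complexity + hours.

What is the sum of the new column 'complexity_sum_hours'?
211

Step 1: For each record, compute complexity + hours
Example calculations:
  1 + 9 = 10
  10 + 36 = 46
  6 + 7 = 13
  ...
Step 2: Sum all derived values
Step 3: Total = 211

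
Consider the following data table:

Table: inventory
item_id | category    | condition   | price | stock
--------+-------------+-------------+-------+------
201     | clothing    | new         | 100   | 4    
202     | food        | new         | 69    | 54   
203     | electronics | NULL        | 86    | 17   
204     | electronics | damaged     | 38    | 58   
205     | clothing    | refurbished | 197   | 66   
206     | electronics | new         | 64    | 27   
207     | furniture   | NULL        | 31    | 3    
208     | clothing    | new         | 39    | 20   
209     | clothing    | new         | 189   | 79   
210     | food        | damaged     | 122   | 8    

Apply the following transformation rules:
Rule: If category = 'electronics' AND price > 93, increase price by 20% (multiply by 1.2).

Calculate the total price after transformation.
935

Step 1: Find records where category = 'electronics' AND price > 93
Step 2: 0 records match, summing to 0
Step 3: After multiplier: 0 × 1.2 = 0.0
Step 4: Unaffected records sum: 935
Step 5: Final sum = 0.0 + 935 = 935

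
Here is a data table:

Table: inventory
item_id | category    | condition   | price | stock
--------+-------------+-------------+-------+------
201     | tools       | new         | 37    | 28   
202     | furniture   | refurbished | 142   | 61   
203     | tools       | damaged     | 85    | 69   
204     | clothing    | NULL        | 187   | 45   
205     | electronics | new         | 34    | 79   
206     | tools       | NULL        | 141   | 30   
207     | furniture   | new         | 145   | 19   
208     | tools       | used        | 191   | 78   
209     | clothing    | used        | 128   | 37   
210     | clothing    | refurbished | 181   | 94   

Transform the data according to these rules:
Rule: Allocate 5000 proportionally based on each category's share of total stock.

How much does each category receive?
clothing: 1629.63, electronics: 731.48, furniture: 740.74, tools: 1898.15

Step 1: Calculate total stock = 540
Step 2: Calculate each category's proportion:
  clothing: 176/540 = 32.59% → 1629.63
  electronics: 79/540 = 14.63% → 731.48
  furniture: 80/540 = 14.81% → 740.74
  tools: 205/540 = 37.96% → 1898.15
Step 3: Verify: sum of allocations ≈ 5000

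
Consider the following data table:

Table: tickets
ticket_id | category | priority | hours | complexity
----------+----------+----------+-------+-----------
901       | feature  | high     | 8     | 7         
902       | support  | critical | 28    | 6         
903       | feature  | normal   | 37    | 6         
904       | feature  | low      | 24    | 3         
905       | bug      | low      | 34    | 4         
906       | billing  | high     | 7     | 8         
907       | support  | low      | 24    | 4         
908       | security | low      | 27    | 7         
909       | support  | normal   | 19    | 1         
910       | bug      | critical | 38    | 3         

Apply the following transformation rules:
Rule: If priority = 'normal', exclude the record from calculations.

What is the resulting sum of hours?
190

Step 1: Identify records where priority = 'normal'
Step 2: The excluded records sum to 56
Step 3: Original total hours = 246
Step 4: Remaining total = 246 - 56 = 190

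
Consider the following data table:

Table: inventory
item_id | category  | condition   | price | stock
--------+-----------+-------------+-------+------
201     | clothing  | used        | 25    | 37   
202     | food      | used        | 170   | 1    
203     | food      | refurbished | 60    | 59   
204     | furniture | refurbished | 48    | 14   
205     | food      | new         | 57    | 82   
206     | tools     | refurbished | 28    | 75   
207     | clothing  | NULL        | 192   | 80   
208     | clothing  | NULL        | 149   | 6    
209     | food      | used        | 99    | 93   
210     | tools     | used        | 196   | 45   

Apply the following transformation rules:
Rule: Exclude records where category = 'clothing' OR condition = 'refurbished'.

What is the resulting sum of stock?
221

Step 1: Find records where category = 'clothing' OR condition = 'refurbished'
Step 2: 6 records match, summing to 271
Step 3: Original sum: 492
Step 4: Remaining sum = 492 - 271 = 221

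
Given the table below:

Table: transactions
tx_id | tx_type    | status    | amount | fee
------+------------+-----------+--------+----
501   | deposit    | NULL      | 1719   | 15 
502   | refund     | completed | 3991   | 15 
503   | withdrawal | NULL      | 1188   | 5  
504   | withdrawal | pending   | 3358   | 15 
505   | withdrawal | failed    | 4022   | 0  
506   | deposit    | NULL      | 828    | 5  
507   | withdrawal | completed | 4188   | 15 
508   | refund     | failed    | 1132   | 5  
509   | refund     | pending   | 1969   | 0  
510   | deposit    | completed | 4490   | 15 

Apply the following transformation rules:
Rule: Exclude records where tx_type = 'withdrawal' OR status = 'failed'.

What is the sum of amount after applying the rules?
12997

Step 1: Find records where tx_type = 'withdrawal' OR status = 'failed'
Step 2: 5 records match, summing to 13888
Step 3: Original sum: 26885
Step 4: Remaining sum = 26885 - 13888 = 12997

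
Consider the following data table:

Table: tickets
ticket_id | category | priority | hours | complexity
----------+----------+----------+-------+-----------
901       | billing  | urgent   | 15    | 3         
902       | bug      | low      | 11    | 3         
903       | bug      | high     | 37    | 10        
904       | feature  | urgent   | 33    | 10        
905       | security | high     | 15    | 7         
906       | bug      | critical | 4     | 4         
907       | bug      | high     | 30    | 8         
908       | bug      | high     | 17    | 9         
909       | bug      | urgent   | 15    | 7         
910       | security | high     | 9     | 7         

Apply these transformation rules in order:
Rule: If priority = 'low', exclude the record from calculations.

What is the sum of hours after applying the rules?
175

Step 1: Identify records where priority = 'low'
Step 2: The excluded records sum to 11
Step 3: Original total hours = 186
Step 4: Remaining total = 186 - 11 = 175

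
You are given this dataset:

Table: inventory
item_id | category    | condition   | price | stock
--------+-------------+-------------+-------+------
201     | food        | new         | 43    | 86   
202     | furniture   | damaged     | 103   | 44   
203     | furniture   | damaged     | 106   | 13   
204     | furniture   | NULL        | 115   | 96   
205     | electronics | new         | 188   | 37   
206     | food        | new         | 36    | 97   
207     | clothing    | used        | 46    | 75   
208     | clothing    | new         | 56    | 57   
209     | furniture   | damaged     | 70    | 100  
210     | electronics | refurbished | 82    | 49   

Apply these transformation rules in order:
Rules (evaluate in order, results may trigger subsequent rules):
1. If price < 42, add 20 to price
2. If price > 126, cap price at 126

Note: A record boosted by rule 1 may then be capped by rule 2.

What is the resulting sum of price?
803

Step 1: Apply rule 1 to records with price < 42
  - 1 records get bonus of 20
  - Of these, 0 records then exceed 126 and get capped
Step 2: Apply rule 2 to records with price > 126
  - 1 records (original) are capped
Step 3: Calculate final sum = 803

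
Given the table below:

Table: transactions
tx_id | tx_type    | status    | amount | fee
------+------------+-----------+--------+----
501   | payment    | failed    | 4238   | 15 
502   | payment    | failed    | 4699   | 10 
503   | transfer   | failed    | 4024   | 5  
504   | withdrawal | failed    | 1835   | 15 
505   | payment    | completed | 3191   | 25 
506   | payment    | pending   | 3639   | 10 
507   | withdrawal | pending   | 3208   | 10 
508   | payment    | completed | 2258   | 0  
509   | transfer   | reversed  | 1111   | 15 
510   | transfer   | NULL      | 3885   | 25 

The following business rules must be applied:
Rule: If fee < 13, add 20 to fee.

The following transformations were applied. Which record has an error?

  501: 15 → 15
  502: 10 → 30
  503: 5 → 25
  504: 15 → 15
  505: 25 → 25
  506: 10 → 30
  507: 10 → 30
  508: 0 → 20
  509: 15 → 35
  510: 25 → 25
Record 509 has an error. The correct transformed value should be 15, not 35.

Step 1: Check each record against the rule
Step 2: Record 509 has fee = 15
Step 3: Since 15 >= 13, the bonus should not have been applied
Step 4: Correct value = 15, but claimed value = 35
Conclusion: Record 509 has the error.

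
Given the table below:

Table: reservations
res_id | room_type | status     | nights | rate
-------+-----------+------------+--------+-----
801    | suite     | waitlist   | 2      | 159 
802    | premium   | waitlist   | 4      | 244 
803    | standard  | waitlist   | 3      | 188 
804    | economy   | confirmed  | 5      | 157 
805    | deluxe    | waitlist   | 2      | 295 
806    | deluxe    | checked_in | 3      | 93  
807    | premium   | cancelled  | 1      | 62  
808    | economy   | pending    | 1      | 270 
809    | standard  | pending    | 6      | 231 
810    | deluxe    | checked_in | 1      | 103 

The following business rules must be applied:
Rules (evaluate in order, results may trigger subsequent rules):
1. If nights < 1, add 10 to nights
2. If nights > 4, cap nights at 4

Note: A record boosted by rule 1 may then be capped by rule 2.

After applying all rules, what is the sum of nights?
25

Step 1: Apply rule 1 to records with nights < 1
  - 0 records get bonus of 10
  - Of these, 0 records then exceed 4 and get capped
Step 2: Apply rule 2 to records with nights > 4
  - 2 records (original) are capped
Step 3: Calculate final sum = 25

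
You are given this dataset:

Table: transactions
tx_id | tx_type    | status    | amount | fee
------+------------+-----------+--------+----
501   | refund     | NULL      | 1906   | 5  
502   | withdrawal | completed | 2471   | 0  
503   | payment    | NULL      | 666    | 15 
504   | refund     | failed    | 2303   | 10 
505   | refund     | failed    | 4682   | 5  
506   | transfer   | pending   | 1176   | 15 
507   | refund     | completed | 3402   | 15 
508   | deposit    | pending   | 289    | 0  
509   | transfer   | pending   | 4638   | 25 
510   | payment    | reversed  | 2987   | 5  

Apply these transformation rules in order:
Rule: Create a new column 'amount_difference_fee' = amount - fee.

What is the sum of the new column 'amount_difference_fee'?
24425

Step 1: For each record, compute amount - fee
Example calculations:
  1906 - 5 = 1901
  2471 - 0 = 2471
  666 - 15 = 651
  ...
Step 2: Sum all derived values
Step 3: Total = 24425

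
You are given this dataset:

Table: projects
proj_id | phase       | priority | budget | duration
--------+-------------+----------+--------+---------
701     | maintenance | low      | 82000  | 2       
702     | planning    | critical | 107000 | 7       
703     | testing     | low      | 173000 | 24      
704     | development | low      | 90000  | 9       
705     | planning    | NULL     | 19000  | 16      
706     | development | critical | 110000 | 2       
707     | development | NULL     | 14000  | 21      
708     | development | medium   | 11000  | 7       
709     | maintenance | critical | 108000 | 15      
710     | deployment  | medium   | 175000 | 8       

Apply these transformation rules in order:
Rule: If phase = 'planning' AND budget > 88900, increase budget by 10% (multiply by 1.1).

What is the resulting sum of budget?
899700.0

Step 1: Find records where phase = 'planning' AND budget > 88900
Step 2: 1 records match, summing to 107000
Step 3: After multiplier: 107000 × 1.1 = 117700.0
Step 4: Unaffected records sum: 782000
Step 5: Final sum = 117700.0 + 782000 = 899700.0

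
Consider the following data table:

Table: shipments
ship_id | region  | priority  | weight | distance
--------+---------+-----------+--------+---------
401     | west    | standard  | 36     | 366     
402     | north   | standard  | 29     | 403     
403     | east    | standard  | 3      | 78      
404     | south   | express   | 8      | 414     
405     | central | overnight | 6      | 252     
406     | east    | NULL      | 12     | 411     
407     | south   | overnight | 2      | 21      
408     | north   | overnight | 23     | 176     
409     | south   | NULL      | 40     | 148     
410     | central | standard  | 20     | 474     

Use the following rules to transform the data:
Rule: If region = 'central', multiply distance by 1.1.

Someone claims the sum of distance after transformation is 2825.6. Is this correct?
No, the correct result is 2815.6.

Step 1: Calculate the correct sum after transformation
Step 2: Apply multiplier 1.1 to records where region = 'central'
Step 3: Correct result = 2815.6
Step 4: Claimed result = 2825.6
Step 5: 2815.6 ≠ 2825.6
Conclusion: The claimed result is incorrect. The correct answer is 2815.6.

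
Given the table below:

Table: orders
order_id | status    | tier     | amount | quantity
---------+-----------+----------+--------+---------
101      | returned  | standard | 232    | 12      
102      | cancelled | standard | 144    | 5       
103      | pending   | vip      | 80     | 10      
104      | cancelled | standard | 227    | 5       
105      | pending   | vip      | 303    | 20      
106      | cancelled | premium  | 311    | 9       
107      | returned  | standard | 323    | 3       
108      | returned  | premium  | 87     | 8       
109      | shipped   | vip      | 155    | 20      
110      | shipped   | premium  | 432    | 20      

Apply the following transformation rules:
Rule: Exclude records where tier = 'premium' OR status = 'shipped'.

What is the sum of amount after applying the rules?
1309

Step 1: Find records where tier = 'premium' OR status = 'shipped'
Step 2: 4 records match, summing to 985
Step 3: Original sum: 2294
Step 4: Remaining sum = 2294 - 985 = 1309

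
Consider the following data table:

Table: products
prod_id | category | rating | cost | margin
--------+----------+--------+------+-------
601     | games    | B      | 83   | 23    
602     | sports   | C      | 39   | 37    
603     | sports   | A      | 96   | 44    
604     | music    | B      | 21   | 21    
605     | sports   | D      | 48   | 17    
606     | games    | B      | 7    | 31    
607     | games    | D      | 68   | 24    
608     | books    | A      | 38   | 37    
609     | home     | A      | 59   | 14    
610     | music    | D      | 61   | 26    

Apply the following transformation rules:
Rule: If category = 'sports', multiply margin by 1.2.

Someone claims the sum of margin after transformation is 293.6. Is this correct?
Yes, the result is correct.

Step 1: Calculate the correct sum after transformation
Step 2: Apply multiplier 1.2 to records where category = 'sports'
Step 3: Correct result = 293.6
Step 4: Claimed result = 293.6
Step 5: 293.6 = 293.6 ✓
Conclusion: The claimed result is correct.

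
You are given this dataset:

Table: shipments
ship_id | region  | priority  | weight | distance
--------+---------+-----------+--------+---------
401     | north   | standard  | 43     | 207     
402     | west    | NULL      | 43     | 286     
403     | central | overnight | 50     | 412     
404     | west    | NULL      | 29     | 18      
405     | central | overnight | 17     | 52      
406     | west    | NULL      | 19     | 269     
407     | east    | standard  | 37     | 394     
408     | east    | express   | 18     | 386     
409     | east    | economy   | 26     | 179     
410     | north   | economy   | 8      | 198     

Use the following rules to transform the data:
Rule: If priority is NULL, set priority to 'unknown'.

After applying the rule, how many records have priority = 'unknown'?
3

Step 1: Count records where priority IS NULL
Step 2: Found 3 records with NULL priority
Step 3: These records will have priority set to 'unknown'
Step 4: Records already having priority = 'unknown': 0
Step 5: Answer: 3 + 0 = 3 records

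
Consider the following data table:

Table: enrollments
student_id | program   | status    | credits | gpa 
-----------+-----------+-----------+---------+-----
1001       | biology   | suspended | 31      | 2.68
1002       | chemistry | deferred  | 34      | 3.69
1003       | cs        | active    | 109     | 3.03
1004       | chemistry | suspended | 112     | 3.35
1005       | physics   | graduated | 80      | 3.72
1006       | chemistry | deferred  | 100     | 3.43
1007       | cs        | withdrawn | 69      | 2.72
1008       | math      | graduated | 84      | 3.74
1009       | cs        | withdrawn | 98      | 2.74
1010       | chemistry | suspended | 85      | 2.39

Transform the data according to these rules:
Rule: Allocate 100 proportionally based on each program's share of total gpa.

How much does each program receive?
biology: 8.51, chemistry: 40.84, cs: 26.96, math: 11.88, physics: 11.81

Step 1: Calculate total gpa = 31.49
Step 2: Calculate each program's proportion:
  biology: 2.68/31.49 = 8.51% → 8.51
  chemistry: 12.86/31.49 = 40.84% → 40.84
  cs: 8.49/31.49 = 26.96% → 26.96
  math: 3.74/31.49 = 11.88% → 11.88
  physics: 3.72/31.49 = 11.81% → 11.81
Step 3: Verify: sum of allocations ≈ 100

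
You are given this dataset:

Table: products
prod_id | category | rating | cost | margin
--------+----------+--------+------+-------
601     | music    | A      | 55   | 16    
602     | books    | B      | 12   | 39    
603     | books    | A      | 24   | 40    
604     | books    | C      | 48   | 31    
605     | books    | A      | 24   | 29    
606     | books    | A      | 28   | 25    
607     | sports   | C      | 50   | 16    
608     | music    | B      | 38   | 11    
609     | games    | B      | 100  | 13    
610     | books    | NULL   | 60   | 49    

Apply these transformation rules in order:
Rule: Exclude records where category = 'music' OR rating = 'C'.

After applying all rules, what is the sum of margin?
195

Step 1: Find records where category = 'music' OR rating = 'C'
Step 2: 4 records match, summing to 74
Step 3: Original sum: 269
Step 4: Remaining sum = 269 - 74 = 195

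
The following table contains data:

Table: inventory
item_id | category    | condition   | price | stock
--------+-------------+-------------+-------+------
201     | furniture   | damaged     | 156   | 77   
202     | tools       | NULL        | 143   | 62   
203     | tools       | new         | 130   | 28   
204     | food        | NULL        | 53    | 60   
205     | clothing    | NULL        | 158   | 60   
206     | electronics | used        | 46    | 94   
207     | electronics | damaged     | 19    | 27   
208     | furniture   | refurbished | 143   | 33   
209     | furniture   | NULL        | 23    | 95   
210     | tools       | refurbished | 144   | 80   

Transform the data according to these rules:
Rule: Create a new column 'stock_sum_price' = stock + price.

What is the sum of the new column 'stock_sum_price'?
1631

Step 1: For each record, compute stock + price
Example calculations:
  77 + 156 = 233
  62 + 143 = 205
  28 + 130 = 158
  ...
Step 2: Sum all derived values
Step 3: Total = 1631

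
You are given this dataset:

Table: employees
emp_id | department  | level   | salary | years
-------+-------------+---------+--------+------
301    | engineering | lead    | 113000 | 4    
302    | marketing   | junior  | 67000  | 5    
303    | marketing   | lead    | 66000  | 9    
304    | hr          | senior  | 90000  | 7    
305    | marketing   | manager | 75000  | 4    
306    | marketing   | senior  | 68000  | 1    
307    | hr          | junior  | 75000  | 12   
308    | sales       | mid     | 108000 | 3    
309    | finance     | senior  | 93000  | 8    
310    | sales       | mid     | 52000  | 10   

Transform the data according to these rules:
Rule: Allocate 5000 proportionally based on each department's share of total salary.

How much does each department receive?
engineering: 700.12, finance: 576.21, hr: 1022.3, marketing: 1710.04, sales: 991.33

Step 1: Calculate total salary = 807000
Step 2: Calculate each department's proportion:
  engineering: 113000/807000 = 14.00% → 700.12
  finance: 93000/807000 = 11.52% → 576.21
  hr: 165000/807000 = 20.45% → 1022.3
  marketing: 276000/807000 = 34.20% → 1710.04
  sales: 160000/807000 = 19.83% → 991.33
Step 3: Verify: sum of allocations ≈ 5000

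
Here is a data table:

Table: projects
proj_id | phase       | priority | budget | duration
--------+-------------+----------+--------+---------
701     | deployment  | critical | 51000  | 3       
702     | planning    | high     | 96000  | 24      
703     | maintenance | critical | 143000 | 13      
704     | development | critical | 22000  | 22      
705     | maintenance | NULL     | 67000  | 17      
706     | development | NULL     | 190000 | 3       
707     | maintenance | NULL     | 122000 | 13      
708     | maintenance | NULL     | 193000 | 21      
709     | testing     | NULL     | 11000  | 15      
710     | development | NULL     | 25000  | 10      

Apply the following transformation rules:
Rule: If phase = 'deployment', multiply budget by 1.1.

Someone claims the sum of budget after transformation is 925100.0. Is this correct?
Yes, the result is correct.

Step 1: Calculate the correct sum after transformation
Step 2: Apply multiplier 1.1 to records where phase = 'deployment'
Step 3: Correct result = 925100.0
Step 4: Claimed result = 925100.0
Step 5: 925100.0 = 925100.0 ✓
Conclusion: The claimed result is correct.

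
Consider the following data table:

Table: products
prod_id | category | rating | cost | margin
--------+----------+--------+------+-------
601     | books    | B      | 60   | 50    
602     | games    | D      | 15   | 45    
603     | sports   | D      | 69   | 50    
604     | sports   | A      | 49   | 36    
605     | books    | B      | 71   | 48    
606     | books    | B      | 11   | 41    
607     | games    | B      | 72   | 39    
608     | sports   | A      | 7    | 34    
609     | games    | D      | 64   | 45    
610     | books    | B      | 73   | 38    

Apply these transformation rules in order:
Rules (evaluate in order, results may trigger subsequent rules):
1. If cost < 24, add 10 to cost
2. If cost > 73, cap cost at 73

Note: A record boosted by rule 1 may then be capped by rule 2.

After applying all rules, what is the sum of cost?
521

Step 1: Apply rule 1 to records with cost < 24
  - 3 records get bonus of 10
  - Of these, 0 records then exceed 73 and get capped
Step 2: Apply rule 2 to records with cost > 73
  - 0 records (original) are capped
Step 3: Calculate final sum = 521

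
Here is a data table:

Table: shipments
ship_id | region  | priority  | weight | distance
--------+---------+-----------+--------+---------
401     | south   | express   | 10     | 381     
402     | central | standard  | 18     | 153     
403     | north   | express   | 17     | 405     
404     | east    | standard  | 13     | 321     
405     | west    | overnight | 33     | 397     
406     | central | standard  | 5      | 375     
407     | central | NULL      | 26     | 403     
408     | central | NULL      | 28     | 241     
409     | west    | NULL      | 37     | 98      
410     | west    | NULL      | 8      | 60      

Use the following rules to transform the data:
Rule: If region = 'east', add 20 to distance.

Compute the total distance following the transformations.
2854

Step 1: Count records where region = 'east': 1
Step 2: Total bonus added: 1 × 20 = 20
Step 3: Original sum of distance: 2834
Step 4: Final sum = 2834 + 20 = 2854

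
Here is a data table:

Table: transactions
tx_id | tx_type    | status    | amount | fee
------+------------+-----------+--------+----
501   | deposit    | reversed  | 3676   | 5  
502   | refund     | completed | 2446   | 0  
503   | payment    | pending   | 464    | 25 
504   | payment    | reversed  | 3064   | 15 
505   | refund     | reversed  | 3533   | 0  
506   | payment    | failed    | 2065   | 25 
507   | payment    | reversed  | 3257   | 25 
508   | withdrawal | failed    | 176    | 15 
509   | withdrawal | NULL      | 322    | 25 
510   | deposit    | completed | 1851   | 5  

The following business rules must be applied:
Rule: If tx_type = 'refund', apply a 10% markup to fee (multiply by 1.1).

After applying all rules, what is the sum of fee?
140.0

Step 1: Records with tx_type = 'refund' have total fee = 0
Step 2: Apply multiplier: 0 × 1.1 = 0.0
Step 3: Other records total: 140
Step 4: Final sum = 0.0 + 140 = 140.0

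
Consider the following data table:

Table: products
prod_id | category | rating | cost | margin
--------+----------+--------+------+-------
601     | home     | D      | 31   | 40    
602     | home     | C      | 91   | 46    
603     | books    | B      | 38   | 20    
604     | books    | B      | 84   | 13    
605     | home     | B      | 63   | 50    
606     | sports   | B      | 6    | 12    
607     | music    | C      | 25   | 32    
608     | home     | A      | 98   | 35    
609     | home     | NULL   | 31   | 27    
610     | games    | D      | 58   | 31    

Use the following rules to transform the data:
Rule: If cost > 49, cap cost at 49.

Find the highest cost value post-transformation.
49

Step 1: Original maximum cost = 98
Step 2: Apply cap at 49
Step 3: 5 records had cost > 49 and were capped
Step 4: Maximum after transformation = 49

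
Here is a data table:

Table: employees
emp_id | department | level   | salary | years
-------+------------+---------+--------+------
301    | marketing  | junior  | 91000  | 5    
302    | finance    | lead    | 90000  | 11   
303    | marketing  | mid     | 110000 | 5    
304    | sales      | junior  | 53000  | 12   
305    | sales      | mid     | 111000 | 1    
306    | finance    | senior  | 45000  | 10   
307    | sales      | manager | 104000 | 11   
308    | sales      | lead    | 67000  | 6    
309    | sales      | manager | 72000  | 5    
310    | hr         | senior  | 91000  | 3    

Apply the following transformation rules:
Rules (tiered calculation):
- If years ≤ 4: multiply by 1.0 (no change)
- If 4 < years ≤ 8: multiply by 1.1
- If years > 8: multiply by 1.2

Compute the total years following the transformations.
79.9

Step 1: Tier 1 (years ≤ 4): 2 records, sum = 4 × 1.0 = 4.0
Step 2: Tier 2 (4 < years ≤ 8): 4 records, sum = 21 × 1.1 = 23.1
Step 3: Tier 3 (years > 8): 4 records, sum = 44 × 1.2 = 52.8
Step 4: Final sum = 4.0 + 23.1 + 52.8 = 79.9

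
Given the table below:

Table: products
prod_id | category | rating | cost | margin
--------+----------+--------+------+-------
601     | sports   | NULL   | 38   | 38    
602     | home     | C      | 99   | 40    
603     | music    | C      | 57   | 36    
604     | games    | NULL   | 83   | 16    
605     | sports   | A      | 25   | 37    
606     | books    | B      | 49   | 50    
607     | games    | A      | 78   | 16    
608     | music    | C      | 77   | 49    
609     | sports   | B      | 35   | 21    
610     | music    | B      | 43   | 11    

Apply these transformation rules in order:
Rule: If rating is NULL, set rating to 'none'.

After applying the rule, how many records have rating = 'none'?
2

Step 1: Count records where rating IS NULL
Step 2: Found 2 records with NULL rating
Step 3: These records will have rating set to 'none'
Step 4: Records already having rating = 'none': 0
Step 5: Answer: 2 + 0 = 2 records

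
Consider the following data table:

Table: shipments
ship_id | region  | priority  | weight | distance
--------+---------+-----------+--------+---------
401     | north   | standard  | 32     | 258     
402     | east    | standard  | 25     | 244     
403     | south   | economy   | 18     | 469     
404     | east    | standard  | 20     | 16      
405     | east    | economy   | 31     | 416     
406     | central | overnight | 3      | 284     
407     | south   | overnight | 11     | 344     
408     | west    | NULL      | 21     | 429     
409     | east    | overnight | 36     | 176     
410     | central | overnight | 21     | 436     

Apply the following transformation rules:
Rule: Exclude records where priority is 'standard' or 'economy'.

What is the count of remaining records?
5

Step 1: Count records to exclude
  - 3 (standard) + 2 (economy) = 5 records
Step 2: Total records: 10
Step 3: Remaining = 10 - 5 = 5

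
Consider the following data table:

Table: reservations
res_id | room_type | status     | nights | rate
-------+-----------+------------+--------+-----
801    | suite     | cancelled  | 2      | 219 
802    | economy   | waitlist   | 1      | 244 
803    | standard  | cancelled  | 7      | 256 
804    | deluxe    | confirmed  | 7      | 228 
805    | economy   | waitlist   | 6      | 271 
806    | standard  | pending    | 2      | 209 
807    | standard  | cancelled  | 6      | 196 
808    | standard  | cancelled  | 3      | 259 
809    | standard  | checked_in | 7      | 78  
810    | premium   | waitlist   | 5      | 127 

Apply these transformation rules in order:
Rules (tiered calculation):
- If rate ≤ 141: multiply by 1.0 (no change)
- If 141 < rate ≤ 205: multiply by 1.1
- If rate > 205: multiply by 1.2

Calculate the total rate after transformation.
2443.8

Step 1: Tier 1 (rate ≤ 141): 2 records, sum = 205 × 1.0 = 205.0
Step 2: Tier 2 (141 < rate ≤ 205): 1 records, sum = 196 × 1.1 = 215.6
Step 3: Tier 3 (rate > 205): 7 records, sum = 1686 × 1.2 = 2023.2
Step 4: Final sum = 205.0 + 215.6 + 2023.2 = 2443.8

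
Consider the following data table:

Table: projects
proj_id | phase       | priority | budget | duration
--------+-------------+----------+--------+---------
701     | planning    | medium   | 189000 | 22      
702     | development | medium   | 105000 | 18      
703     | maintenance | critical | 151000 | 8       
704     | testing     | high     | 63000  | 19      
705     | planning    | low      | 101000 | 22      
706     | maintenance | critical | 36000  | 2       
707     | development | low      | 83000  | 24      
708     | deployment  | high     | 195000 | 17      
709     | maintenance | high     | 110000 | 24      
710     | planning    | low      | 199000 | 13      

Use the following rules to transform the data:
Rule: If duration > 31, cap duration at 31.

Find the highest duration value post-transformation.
24

Step 1: Original maximum duration = 24
Step 2: Check cap of 31 against maximum
Step 3: No records exceed the cap (max 24 <= cap 31), so no capping applies
Step 4: Maximum after transformation = 24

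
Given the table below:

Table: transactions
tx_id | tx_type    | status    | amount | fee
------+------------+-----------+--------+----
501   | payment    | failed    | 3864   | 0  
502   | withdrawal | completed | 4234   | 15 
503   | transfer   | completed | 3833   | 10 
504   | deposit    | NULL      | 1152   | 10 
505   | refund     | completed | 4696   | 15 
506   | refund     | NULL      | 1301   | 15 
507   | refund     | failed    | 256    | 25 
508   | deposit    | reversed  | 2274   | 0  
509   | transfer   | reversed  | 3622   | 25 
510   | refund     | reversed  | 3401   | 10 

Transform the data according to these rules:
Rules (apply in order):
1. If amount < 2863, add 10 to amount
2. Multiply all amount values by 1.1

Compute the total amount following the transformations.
31540.3

Step 1: Apply Rule 1 - Add 10 to records with amount < 2863
  - 4 records affected: 4983 + (4 × 10) = 5023
  - Unaffected records: 23650
  - Sum after Rule 1: 28673
Step 2: Apply Rule 2 - Multiply all by 1.1
  - 28673 × 1.1 = 31540.3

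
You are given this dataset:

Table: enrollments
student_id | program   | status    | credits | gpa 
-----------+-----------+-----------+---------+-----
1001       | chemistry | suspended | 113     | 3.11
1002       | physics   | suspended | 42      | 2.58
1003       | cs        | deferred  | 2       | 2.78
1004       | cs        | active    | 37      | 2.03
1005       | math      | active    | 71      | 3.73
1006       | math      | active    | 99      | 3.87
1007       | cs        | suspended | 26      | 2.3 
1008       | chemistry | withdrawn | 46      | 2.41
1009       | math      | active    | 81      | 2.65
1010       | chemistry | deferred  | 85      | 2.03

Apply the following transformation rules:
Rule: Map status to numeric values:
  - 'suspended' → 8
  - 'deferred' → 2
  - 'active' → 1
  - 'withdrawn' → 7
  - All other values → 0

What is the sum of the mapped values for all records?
39

Step 1: Apply mapping to each record
Step 2: Count by status:
  'suspended': 3 records × 8 = 24
  'deferred': 2 records × 2 = 4
  'active': 4 records × 1 = 4
  'withdrawn': 1 records × 7 = 7
Step 3: Sum all mapped values = 39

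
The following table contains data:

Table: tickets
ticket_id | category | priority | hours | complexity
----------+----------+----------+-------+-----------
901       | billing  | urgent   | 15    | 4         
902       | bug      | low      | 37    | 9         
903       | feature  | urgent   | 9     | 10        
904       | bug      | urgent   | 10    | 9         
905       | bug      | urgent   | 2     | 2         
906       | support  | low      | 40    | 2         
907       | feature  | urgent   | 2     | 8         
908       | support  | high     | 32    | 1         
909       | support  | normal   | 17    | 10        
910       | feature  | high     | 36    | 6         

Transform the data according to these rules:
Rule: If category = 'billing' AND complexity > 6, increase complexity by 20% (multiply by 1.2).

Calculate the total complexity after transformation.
61

Step 1: Find records where category = 'billing' AND complexity > 6
Step 2: 0 records match, summing to 0
Step 3: After multiplier: 0 × 1.2 = 0.0
Step 4: Unaffected records sum: 61
Step 5: Final sum = 0.0 + 61 = 61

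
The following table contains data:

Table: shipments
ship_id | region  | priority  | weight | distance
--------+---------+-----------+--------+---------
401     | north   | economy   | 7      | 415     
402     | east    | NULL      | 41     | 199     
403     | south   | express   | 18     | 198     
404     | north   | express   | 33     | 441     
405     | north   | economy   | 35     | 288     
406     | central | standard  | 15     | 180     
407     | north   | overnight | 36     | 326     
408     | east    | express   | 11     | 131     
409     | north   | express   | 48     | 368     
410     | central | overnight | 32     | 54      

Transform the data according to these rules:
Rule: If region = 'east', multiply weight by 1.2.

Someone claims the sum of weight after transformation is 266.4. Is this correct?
No, the correct result is 286.4.

Step 1: Calculate the correct sum after transformation
Step 2: Apply multiplier 1.2 to records where region = 'east'
Step 3: Correct result = 286.4
Step 4: Claimed result = 266.4
Step 5: 286.4 ≠ 266.4
Conclusion: The claimed result is incorrect. The correct answer is 286.4.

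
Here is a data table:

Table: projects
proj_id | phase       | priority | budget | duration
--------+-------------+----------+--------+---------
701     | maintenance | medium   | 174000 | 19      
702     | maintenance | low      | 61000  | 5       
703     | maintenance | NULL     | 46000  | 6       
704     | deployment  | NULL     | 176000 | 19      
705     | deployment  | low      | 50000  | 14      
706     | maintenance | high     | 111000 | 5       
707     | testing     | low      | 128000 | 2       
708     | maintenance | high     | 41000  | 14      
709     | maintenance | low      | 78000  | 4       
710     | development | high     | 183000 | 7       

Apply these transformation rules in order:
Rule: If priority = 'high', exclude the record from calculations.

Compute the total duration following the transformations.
69

Step 1: Identify records where priority = 'high'
Step 2: The excluded records sum to 26
Step 3: Original total duration = 95
Step 4: Remaining total = 95 - 26 = 69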